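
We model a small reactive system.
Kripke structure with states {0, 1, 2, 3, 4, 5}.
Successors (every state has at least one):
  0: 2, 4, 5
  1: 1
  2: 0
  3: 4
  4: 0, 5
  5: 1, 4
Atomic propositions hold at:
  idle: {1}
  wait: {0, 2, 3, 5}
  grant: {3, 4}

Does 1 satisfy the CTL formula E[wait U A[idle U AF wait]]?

No

AF wait: least fixpoint, start Z0 = {0, 2, 3, 5}, add states with every successor in Z. Z1 = {0, 2, 3, 4, 5}; fixed.
Sat(AF wait) = {0, 2, 3, 4, 5}
A[idle U AF wait]: least fixpoint, start Z0 = Sat(AF wait) = {0, 2, 3, 4, 5}, add states in Sat(idle) with every successor in Z. Already a fixed point.
Sat(A[idle U AF wait]) = {0, 2, 3, 4, 5}
E[wait U A[idle U AF wait]]: least fixpoint, start Z0 = Sat(A[idle U AF wait]) = {0, 2, 3, 4, 5}, add states in Sat(wait) with some successor in Z. Already a fixed point.
Sat(E[wait U A[idle U AF wait]]) = {0, 2, 3, 4, 5}
1 ∉ Sat(E[wait U A[idle U AF wait]]) = {0, 2, 3, 4, 5}, so the formula does not hold at 1.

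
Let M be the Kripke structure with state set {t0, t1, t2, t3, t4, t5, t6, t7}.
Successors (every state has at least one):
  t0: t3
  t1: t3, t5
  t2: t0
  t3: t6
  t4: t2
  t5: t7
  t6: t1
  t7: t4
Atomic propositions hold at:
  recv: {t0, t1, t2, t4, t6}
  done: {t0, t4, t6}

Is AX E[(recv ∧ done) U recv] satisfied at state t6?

Sat(recv ∧ done) = {t0, t4, t6}
E[(recv ∧ done) U recv]: least fixpoint, start Z0 = Sat(recv) = {t0, t1, t2, t4, t6}, add states in Sat(recv ∧ done) with some successor in Z. Already a fixed point.
Sat(E[(recv ∧ done) U recv]) = {t0, t1, t2, t4, t6}
Sat(AX E[(recv ∧ done) U recv]) = {s : every successor in {t0, t1, t2, t4, t6}} = {t2, t3, t4, t6, t7}
t6 ∈ Sat(AX E[(recv ∧ done) U recv]) = {t2, t3, t4, t6, t7}, so the formula holds at t6.

Yes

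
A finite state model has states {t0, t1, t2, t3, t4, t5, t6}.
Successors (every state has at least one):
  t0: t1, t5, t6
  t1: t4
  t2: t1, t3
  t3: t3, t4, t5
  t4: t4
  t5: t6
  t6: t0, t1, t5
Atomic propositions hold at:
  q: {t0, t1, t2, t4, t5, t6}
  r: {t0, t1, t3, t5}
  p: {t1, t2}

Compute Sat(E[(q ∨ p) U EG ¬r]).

Sat(q ∨ p) = {t0, t1, t2, t4, t5, t6}
Sat(¬r) = {t2, t4, t6}
EG ¬r: greatest fixpoint, start Z0 = {t2, t4, t6}, keep only states in Sat with some successor in Z. Z1 = {t4}; fixed.
Sat(EG ¬r) = {t4}
E[(q ∨ p) U EG ¬r]: least fixpoint, start Z0 = Sat(EG ¬r) = {t4}, add states in Sat(q ∨ p) with some successor in Z. Z1 = {t1, t4}; Z2 = {t0, t1, t2, t4, t6}; Z3 = {t0, t1, t2, t4, t5, t6}; fixed.
Sat(E[(q ∨ p) U EG ¬r]) = {t0, t1, t2, t4, t5, t6}

{t0, t1, t2, t4, t5, t6}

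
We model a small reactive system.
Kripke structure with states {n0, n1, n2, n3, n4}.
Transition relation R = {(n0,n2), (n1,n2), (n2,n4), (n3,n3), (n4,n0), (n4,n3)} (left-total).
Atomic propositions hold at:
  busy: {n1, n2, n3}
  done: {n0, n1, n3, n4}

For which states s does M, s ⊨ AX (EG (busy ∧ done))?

Sat(busy ∧ done) = {n1, n3}
EG (busy ∧ done): greatest fixpoint, start Z0 = {n1, n3}, keep only states in Sat with some successor in Z. Z1 = {n3}; fixed.
Sat(EG (busy ∧ done)) = {n3}
Sat(AX (EG (busy ∧ done))) = {s : every successor in {n3}} = {n3}

{n3}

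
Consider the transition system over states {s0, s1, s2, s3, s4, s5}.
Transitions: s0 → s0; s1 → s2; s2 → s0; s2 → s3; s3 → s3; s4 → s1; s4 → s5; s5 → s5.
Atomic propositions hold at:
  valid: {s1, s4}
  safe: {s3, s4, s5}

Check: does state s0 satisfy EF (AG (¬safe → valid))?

No

Sat(¬safe) = {s0, s1, s2}
Sat(¬safe → valid) = {s1, s3, s4, s5}
AG (¬safe → valid): greatest fixpoint, start Z0 = {s1, s3, s4, s5}, keep only states in Sat with every successor in Z. Z1 = {s3, s4, s5}; Z2 = {s3, s5}; fixed.
Sat(AG (¬safe → valid)) = {s3, s5}
EF (AG (¬safe → valid)): least fixpoint, start Z0 = {s3, s5}, add states with some successor in Z. Z1 = {s2, s3, s4, s5}; Z2 = {s1, s2, s3, s4, s5}; fixed.
Sat(EF (AG (¬safe → valid))) = {s1, s2, s3, s4, s5}
s0 ∉ Sat(EF (AG (¬safe → valid))) = {s1, s2, s3, s4, s5}, so the formula does not hold at s0.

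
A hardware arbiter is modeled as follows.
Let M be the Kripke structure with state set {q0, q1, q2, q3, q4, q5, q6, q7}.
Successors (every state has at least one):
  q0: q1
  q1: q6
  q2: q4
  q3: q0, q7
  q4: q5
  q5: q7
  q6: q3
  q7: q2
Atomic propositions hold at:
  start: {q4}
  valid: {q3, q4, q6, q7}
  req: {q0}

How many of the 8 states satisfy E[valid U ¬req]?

7

Sat(¬req) = {q1, q2, q3, q4, q5, q6, q7}
E[valid U ¬req]: least fixpoint, start Z0 = Sat(¬req) = {q1, q2, q3, q4, q5, q6, q7}, add states in Sat(valid) with some successor in Z. Already a fixed point.
Sat(E[valid U ¬req]) = {q1, q2, q3, q4, q5, q6, q7}
|Sat(E[valid U ¬req])| = |{q1, q2, q3, q4, q5, q6, q7}| = 7.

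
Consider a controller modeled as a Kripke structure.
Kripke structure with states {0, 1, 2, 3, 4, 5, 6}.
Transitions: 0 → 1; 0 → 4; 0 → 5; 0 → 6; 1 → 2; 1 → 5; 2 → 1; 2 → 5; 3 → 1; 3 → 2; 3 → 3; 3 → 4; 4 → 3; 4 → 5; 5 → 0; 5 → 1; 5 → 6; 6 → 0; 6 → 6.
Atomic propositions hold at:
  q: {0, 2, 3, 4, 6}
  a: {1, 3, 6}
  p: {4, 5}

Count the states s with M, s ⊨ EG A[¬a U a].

2

Sat(¬a) = {0, 2, 4, 5}
A[¬a U a]: least fixpoint, start Z0 = Sat(a) = {1, 3, 6}, add states in Sat(¬a) with every successor in Z. Already a fixed point.
Sat(A[¬a U a]) = {1, 3, 6}
EG A[¬a U a]: greatest fixpoint, start Z0 = {1, 3, 6}, keep only states in Sat with some successor in Z. Z1 = {3, 6}; fixed.
Sat(EG A[¬a U a]) = {3, 6}
|Sat(EG A[¬a U a])| = |{3, 6}| = 2.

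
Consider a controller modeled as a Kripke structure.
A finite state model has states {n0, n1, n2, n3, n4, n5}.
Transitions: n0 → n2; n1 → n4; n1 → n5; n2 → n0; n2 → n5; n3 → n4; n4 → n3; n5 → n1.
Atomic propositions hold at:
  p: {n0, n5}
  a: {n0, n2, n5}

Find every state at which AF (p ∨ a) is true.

Sat(p ∨ a) = {n0, n2, n5}
AF (p ∨ a): least fixpoint, start Z0 = {n0, n2, n5}, add states with every successor in Z. Already a fixed point.
Sat(AF (p ∨ a)) = {n0, n2, n5}

{n0, n2, n5}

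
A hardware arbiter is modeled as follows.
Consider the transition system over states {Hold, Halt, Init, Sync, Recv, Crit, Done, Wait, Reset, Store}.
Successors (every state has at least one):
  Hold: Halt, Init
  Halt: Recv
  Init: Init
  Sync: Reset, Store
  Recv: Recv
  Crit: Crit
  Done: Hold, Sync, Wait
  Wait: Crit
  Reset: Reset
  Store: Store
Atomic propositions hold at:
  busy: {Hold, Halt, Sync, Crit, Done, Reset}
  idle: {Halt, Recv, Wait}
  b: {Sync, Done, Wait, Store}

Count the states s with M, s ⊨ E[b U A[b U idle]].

4

A[b U idle]: least fixpoint, start Z0 = Sat(idle) = {Halt, Recv, Wait}, add states in Sat(b) with every successor in Z. Already a fixed point.
Sat(A[b U idle]) = {Halt, Recv, Wait}
E[b U A[b U idle]]: least fixpoint, start Z0 = Sat(A[b U idle]) = {Halt, Recv, Wait}, add states in Sat(b) with some successor in Z. Z1 = {Halt, Recv, Done, Wait}; fixed.
Sat(E[b U A[b U idle]]) = {Halt, Recv, Done, Wait}
|Sat(E[b U A[b U idle]])| = |{Halt, Recv, Done, Wait}| = 4.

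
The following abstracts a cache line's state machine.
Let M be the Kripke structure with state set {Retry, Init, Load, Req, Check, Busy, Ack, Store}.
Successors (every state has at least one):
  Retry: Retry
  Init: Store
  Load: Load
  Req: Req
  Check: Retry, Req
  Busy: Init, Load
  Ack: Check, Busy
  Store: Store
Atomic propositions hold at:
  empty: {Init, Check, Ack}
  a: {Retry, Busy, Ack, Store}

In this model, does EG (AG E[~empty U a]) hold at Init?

Sat(~empty) = {Retry, Load, Req, Busy, Store}
E[~empty U a]: least fixpoint, start Z0 = Sat(a) = {Retry, Busy, Ack, Store}, add states in Sat(~empty) with some successor in Z. Already a fixed point.
Sat(E[~empty U a]) = {Retry, Busy, Ack, Store}
AG E[~empty U a]: greatest fixpoint, start Z0 = {Retry, Busy, Ack, Store}, keep only states in Sat with every successor in Z. Z1 = {Retry, Store}; fixed.
Sat(AG E[~empty U a]) = {Retry, Store}
EG (AG E[~empty U a]): greatest fixpoint, start Z0 = {Retry, Store}, keep only states in Sat with some successor in Z. Already a fixed point.
Sat(EG (AG E[~empty U a])) = {Retry, Store}
Init ∉ Sat(EG (AG E[~empty U a])) = {Retry, Store}, so the formula does not hold at Init.

No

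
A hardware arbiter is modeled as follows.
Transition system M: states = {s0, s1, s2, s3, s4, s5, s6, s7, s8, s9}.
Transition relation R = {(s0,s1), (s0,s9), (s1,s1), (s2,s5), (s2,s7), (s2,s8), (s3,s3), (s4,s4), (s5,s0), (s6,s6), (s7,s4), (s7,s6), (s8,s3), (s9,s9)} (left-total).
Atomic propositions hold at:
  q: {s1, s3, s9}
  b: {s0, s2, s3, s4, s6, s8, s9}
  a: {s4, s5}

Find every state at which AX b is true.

Sat(AX b) = {s : every successor in {s0, s2, s3, s4, s6, s8, s9}} = {s3, s4, s5, s6, s7, s8, s9}

{s3, s4, s5, s6, s7, s8, s9}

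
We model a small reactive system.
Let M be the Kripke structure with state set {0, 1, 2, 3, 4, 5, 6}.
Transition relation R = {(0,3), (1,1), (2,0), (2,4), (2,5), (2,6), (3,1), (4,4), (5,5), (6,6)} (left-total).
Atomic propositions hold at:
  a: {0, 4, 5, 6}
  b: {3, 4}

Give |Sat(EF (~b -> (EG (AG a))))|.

Sat(~b) = {0, 1, 2, 5, 6}
AG a: greatest fixpoint, start Z0 = {0, 4, 5, 6}, keep only states in Sat with every successor in Z. Z1 = {4, 5, 6}; fixed.
Sat(AG a) = {4, 5, 6}
EG (AG a): greatest fixpoint, start Z0 = {4, 5, 6}, keep only states in Sat with some successor in Z. Already a fixed point.
Sat(EG (AG a)) = {4, 5, 6}
Sat(~b -> (EG (AG a))) = {3, 4, 5, 6}
EF (~b -> (EG (AG a))): least fixpoint, start Z0 = {3, 4, 5, 6}, add states with some successor in Z. Z1 = {0, 2, 3, 4, 5, 6}; fixed.
Sat(EF (~b -> (EG (AG a)))) = {0, 2, 3, 4, 5, 6}
|Sat(EF (~b -> (EG (AG a))))| = |{0, 2, 3, 4, 5, 6}| = 6.

6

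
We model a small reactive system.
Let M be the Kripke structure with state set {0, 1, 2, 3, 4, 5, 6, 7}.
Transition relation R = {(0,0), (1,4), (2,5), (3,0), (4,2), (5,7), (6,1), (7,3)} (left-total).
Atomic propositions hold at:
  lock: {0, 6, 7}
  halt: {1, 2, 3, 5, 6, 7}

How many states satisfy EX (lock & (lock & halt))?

1

Sat(lock & halt) = {6, 7}
Sat(lock & (lock & halt)) = {6, 7}
Sat(EX (lock & (lock & halt))) = {s : some successor in {6, 7}} = {5}
|Sat(EX (lock & (lock & halt)))| = |{5}| = 1.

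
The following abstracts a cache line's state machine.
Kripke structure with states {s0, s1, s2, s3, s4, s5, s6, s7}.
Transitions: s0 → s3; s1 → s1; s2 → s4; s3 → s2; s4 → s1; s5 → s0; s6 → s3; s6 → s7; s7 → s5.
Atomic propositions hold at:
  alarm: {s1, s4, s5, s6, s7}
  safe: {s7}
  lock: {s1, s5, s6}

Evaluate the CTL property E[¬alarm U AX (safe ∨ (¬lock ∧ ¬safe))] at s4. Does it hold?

No

Sat(¬alarm) = {s0, s2, s3}
Sat(¬lock) = {s0, s2, s3, s4, s7}
Sat(¬safe) = {s0, s1, s2, s3, s4, s5, s6}
Sat(¬lock ∧ ¬safe) = {s0, s2, s3, s4}
Sat(safe ∨ (¬lock ∧ ¬safe)) = {s0, s2, s3, s4, s7}
Sat(AX (safe ∨ (¬lock ∧ ¬safe))) = {s : every successor in {s0, s2, s3, s4, s7}} = {s0, s2, s3, s5, s6}
E[¬alarm U AX (safe ∨ (¬lock ∧ ¬safe))]: least fixpoint, start Z0 = Sat(AX (safe ∨ (¬lock ∧ ¬safe))) = {s0, s2, s3, s5, s6}, add states in Sat(¬alarm) with some successor in Z. Already a fixed point.
Sat(E[¬alarm U AX (safe ∨ (¬lock ∧ ¬safe))]) = {s0, s2, s3, s5, s6}
s4 ∉ Sat(E[¬alarm U AX (safe ∨ (¬lock ∧ ¬safe))]) = {s0, s2, s3, s5, s6}, so the formula does not hold at s4.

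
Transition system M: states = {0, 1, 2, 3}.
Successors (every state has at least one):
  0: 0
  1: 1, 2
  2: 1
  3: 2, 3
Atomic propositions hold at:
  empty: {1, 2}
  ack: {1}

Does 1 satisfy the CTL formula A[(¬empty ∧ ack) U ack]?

Yes

Sat(¬empty) = {0, 3}
Sat(¬empty ∧ ack) = ∅
A[(¬empty ∧ ack) U ack]: least fixpoint, start Z0 = Sat(ack) = {1}, add states in Sat(¬empty ∧ ack) with every successor in Z. Already a fixed point.
Sat(A[(¬empty ∧ ack) U ack]) = {1}
1 ∈ Sat(A[(¬empty ∧ ack) U ack]) = {1}, so the formula holds at 1.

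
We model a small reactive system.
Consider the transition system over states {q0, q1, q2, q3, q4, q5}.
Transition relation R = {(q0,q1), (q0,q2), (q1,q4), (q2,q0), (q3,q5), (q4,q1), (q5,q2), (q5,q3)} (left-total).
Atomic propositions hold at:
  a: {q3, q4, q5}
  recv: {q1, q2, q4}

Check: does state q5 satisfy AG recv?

AG recv: greatest fixpoint, start Z0 = {q1, q2, q4}, keep only states in Sat with every successor in Z. Z1 = {q1, q4}; fixed.
Sat(AG recv) = {q1, q4}
q5 ∉ Sat(AG recv) = {q1, q4}, so the formula does not hold at q5.

No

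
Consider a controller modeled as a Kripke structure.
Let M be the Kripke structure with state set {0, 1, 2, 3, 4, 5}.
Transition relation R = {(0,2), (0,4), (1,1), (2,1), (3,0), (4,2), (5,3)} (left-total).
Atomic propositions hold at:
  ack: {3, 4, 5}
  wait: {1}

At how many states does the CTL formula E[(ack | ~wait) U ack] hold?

4

Sat(~wait) = {0, 2, 3, 4, 5}
Sat(ack | ~wait) = {0, 2, 3, 4, 5}
E[(ack | ~wait) U ack]: least fixpoint, start Z0 = Sat(ack) = {3, 4, 5}, add states in Sat(ack | ~wait) with some successor in Z. Z1 = {0, 3, 4, 5}; fixed.
Sat(E[(ack | ~wait) U ack]) = {0, 3, 4, 5}
|Sat(E[(ack | ~wait) U ack])| = |{0, 3, 4, 5}| = 4.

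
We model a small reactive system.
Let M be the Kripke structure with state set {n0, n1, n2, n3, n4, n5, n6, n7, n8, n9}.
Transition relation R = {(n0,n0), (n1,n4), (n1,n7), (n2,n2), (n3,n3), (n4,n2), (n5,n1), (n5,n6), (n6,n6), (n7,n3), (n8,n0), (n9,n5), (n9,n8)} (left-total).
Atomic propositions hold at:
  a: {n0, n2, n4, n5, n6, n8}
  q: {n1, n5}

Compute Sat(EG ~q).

Sat(~q) = {n0, n2, n3, n4, n6, n7, n8, n9}
EG ~q: greatest fixpoint, start Z0 = {n0, n2, n3, n4, n6, n7, n8, n9}, keep only states in Sat with some successor in Z. Already a fixed point.
Sat(EG ~q) = {n0, n2, n3, n4, n6, n7, n8, n9}

{n0, n2, n3, n4, n6, n7, n8, n9}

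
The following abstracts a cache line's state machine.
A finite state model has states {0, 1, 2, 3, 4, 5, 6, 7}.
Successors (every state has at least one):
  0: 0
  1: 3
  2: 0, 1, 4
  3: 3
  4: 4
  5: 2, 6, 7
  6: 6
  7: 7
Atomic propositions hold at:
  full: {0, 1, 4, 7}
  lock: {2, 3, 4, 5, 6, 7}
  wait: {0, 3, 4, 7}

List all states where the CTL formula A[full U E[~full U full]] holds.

{0, 1, 2, 4, 5, 7}

Sat(~full) = {2, 3, 5, 6}
E[~full U full]: least fixpoint, start Z0 = Sat(full) = {0, 1, 4, 7}, add states in Sat(~full) with some successor in Z. Z1 = {0, 1, 2, 4, 5, 7}; fixed.
Sat(E[~full U full]) = {0, 1, 2, 4, 5, 7}
A[full U E[~full U full]]: least fixpoint, start Z0 = Sat(E[~full U full]) = {0, 1, 2, 4, 5, 7}, add states in Sat(full) with every successor in Z. Already a fixed point.
Sat(A[full U E[~full U full]]) = {0, 1, 2, 4, 5, 7}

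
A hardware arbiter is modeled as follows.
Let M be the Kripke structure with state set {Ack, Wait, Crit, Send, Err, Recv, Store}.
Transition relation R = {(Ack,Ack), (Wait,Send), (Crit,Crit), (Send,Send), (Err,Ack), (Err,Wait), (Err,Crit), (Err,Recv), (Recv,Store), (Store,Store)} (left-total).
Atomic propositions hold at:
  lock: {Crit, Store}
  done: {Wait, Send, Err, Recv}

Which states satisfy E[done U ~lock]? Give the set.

{Ack, Wait, Send, Err, Recv}

Sat(~lock) = {Ack, Wait, Send, Err, Recv}
E[done U ~lock]: least fixpoint, start Z0 = Sat(~lock) = {Ack, Wait, Send, Err, Recv}, add states in Sat(done) with some successor in Z. Already a fixed point.
Sat(E[done U ~lock]) = {Ack, Wait, Send, Err, Recv}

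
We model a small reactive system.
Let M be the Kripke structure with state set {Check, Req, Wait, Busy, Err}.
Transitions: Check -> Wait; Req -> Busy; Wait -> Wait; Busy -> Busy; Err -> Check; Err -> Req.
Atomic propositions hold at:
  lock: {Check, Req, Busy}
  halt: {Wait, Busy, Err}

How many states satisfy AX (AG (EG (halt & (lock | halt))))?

4

Sat(lock | halt) = {Check, Req, Wait, Busy, Err}
Sat(halt & (lock | halt)) = {Wait, Busy, Err}
EG (halt & (lock | halt)): greatest fixpoint, start Z0 = {Wait, Busy, Err}, keep only states in Sat with some successor in Z. Z1 = {Wait, Busy}; fixed.
Sat(EG (halt & (lock | halt))) = {Wait, Busy}
AG (EG (halt & (lock | halt))): greatest fixpoint, start Z0 = {Wait, Busy}, keep only states in Sat with every successor in Z. Already a fixed point.
Sat(AG (EG (halt & (lock | halt)))) = {Wait, Busy}
Sat(AX (AG (EG (halt & (lock | halt))))) = {s : every successor in {Wait, Busy}} = {Check, Req, Wait, Busy}
|Sat(AX (AG (EG (halt & (lock | halt)))))| = |{Check, Req, Wait, Busy}| = 4.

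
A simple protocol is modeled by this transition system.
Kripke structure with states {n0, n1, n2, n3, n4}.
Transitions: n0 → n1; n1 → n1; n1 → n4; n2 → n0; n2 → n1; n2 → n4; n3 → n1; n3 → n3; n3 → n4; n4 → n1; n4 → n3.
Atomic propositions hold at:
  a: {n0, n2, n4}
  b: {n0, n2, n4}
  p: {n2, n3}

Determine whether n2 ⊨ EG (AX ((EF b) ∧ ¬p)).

EF b: least fixpoint, start Z0 = {n0, n2, n4}, add states with some successor in Z. Z1 = {n0, n1, n2, n3, n4}; fixed.
Sat(EF b) = {n0, n1, n2, n3, n4}
Sat(¬p) = {n0, n1, n4}
Sat((EF b) ∧ ¬p) = {n0, n1, n4}
Sat(AX ((EF b) ∧ ¬p)) = {s : every successor in {n0, n1, n4}} = {n0, n1, n2}
EG (AX ((EF b) ∧ ¬p)): greatest fixpoint, start Z0 = {n0, n1, n2}, keep only states in Sat with some successor in Z. Already a fixed point.
Sat(EG (AX ((EF b) ∧ ¬p))) = {n0, n1, n2}
n2 ∈ Sat(EG (AX ((EF b) ∧ ¬p))) = {n0, n1, n2}, so the formula holds at n2.

Yes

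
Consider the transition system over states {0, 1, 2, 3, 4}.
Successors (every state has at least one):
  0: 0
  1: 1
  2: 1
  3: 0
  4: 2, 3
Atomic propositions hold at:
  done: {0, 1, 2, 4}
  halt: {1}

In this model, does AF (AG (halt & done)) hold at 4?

Sat(halt & done) = {1}
AG (halt & done): greatest fixpoint, start Z0 = {1}, keep only states in Sat with every successor in Z. Already a fixed point.
Sat(AG (halt & done)) = {1}
AF (AG (halt & done)): least fixpoint, start Z0 = {1}, add states with every successor in Z. Z1 = {1, 2}; fixed.
Sat(AF (AG (halt & done))) = {1, 2}
4 ∉ Sat(AF (AG (halt & done))) = {1, 2}, so the formula does not hold at 4.

No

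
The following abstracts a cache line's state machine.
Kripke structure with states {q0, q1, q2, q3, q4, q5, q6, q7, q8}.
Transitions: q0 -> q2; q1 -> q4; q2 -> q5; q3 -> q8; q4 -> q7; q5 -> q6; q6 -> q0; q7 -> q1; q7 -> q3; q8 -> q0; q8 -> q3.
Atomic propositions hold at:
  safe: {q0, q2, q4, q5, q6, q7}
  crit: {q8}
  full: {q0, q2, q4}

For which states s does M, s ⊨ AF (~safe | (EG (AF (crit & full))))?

Sat(~safe) = {q1, q3, q8}
Sat(crit & full) = ∅
AF (crit & full): least fixpoint, start Z0 = ∅, add states with every successor in Z. Already a fixed point.
Sat(AF (crit & full)) = ∅
EG (AF (crit & full)): greatest fixpoint, start Z0 = ∅, keep only states in Sat with some successor in Z. Already a fixed point.
Sat(EG (AF (crit & full))) = ∅
Sat(~safe | (EG (AF (crit & full)))) = {q1, q3, q8}
AF (~safe | (EG (AF (crit & full)))): least fixpoint, start Z0 = {q1, q3, q8}, add states with every successor in Z. Z1 = {q1, q3, q7, q8}; Z2 = {q1, q3, q4, q7, q8}; fixed.
Sat(AF (~safe | (EG (AF (crit & full))))) = {q1, q3, q4, q7, q8}

{q1, q3, q4, q7, q8}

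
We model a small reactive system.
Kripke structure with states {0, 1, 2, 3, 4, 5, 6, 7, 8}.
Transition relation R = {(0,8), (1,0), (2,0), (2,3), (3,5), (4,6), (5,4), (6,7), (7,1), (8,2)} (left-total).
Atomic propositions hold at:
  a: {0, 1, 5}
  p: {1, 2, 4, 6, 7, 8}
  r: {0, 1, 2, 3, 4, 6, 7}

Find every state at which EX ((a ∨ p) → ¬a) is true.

{0, 2, 4, 5, 6, 8}

Sat(a ∨ p) = {0, 1, 2, 4, 5, 6, 7, 8}
Sat(¬a) = {2, 3, 4, 6, 7, 8}
Sat((a ∨ p) → ¬a) = {2, 3, 4, 6, 7, 8}
Sat(EX ((a ∨ p) → ¬a)) = {s : some successor in {2, 3, 4, 6, 7, 8}} = {0, 2, 4, 5, 6, 8}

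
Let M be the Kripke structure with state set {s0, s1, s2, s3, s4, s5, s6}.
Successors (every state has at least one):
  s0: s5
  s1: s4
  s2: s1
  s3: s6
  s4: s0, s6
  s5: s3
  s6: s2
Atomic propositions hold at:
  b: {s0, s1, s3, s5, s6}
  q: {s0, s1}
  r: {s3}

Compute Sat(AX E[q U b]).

E[q U b]: least fixpoint, start Z0 = Sat(b) = {s0, s1, s3, s5, s6}, add states in Sat(q) with some successor in Z. Already a fixed point.
Sat(E[q U b]) = {s0, s1, s3, s5, s6}
Sat(AX E[q U b]) = {s : every successor in {s0, s1, s3, s5, s6}} = {s0, s2, s3, s4, s5}

{s0, s2, s3, s4, s5}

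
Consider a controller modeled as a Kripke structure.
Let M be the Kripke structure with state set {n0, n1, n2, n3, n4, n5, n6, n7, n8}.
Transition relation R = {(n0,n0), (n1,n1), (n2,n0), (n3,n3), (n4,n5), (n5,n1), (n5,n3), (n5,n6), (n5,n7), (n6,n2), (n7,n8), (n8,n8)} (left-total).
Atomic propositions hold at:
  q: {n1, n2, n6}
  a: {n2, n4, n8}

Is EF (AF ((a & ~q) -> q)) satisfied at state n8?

No

Sat(~q) = {n0, n3, n4, n5, n7, n8}
Sat(a & ~q) = {n4, n8}
Sat((a & ~q) -> q) = {n0, n1, n2, n3, n5, n6, n7}
AF ((a & ~q) -> q): least fixpoint, start Z0 = {n0, n1, n2, n3, n5, n6, n7}, add states with every successor in Z. Z1 = {n0, n1, n2, n3, n4, n5, n6, n7}; fixed.
Sat(AF ((a & ~q) -> q)) = {n0, n1, n2, n3, n4, n5, n6, n7}
EF (AF ((a & ~q) -> q)): least fixpoint, start Z0 = {n0, n1, n2, n3, n4, n5, n6, n7}, add states with some successor in Z. Already a fixed point.
Sat(EF (AF ((a & ~q) -> q))) = {n0, n1, n2, n3, n4, n5, n6, n7}
n8 ∉ Sat(EF (AF ((a & ~q) -> q))) = {n0, n1, n2, n3, n4, n5, n6, n7}, so the formula does not hold at n8.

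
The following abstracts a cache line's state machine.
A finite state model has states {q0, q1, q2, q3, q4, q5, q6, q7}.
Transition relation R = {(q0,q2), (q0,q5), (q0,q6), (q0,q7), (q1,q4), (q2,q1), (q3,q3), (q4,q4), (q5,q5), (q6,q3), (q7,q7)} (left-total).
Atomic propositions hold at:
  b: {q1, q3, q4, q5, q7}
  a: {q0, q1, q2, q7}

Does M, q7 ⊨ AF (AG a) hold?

AG a: greatest fixpoint, start Z0 = {q0, q1, q2, q7}, keep only states in Sat with every successor in Z. Z1 = {q2, q7}; Z2 = {q7}; fixed.
Sat(AG a) = {q7}
AF (AG a): least fixpoint, start Z0 = {q7}, add states with every successor in Z. Already a fixed point.
Sat(AF (AG a)) = {q7}
q7 ∈ Sat(AF (AG a)) = {q7}, so the formula holds at q7.

Yes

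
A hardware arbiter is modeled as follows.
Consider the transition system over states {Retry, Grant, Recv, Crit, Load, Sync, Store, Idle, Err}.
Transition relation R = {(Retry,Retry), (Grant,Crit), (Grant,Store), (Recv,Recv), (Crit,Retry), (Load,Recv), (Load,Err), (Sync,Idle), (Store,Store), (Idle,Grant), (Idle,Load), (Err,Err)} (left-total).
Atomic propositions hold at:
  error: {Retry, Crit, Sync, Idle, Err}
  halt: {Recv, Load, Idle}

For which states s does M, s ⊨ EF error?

{Retry, Grant, Crit, Load, Sync, Idle, Err}

EF error: least fixpoint, start Z0 = {Retry, Crit, Sync, Idle, Err}, add states with some successor in Z. Z1 = {Retry, Grant, Crit, Load, Sync, Idle, Err}; fixed.
Sat(EF error) = {Retry, Grant, Crit, Load, Sync, Idle, Err}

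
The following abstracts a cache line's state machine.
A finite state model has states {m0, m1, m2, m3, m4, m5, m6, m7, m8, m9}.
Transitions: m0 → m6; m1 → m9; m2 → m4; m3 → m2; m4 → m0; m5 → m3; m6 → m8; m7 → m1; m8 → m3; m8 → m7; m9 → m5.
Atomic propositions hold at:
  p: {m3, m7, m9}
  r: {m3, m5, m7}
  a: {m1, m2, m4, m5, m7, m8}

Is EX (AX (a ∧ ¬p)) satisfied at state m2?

Sat(¬p) = {m0, m1, m2, m4, m5, m6, m8}
Sat(a ∧ ¬p) = {m1, m2, m4, m5, m8}
Sat(AX (a ∧ ¬p)) = {s : every successor in {m1, m2, m4, m5, m8}} = {m2, m3, m6, m7, m9}
Sat(EX (AX (a ∧ ¬p))) = {s : some successor in {m2, m3, m6, m7, m9}} = {m0, m1, m3, m5, m8}
m2 ∉ Sat(EX (AX (a ∧ ¬p))) = {m0, m1, m3, m5, m8}, so the formula does not hold at m2.

No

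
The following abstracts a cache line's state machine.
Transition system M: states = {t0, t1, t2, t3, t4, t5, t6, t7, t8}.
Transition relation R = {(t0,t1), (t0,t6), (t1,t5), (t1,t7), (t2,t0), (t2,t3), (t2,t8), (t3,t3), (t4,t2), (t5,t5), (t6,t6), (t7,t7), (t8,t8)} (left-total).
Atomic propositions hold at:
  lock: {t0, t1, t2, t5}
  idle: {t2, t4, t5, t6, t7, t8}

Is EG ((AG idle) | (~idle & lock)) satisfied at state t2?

AG idle: greatest fixpoint, start Z0 = {t2, t4, t5, t6, t7, t8}, keep only states in Sat with every successor in Z. Z1 = {t4, t5, t6, t7, t8}; Z2 = {t5, t6, t7, t8}; fixed.
Sat(AG idle) = {t5, t6, t7, t8}
Sat(~idle) = {t0, t1, t3}
Sat(~idle & lock) = {t0, t1}
Sat((AG idle) | (~idle & lock)) = {t0, t1, t5, t6, t7, t8}
EG ((AG idle) | (~idle & lock)): greatest fixpoint, start Z0 = {t0, t1, t5, t6, t7, t8}, keep only states in Sat with some successor in Z. Already a fixed point.
Sat(EG ((AG idle) | (~idle & lock))) = {t0, t1, t5, t6, t7, t8}
t2 ∉ Sat(EG ((AG idle) | (~idle & lock))) = {t0, t1, t5, t6, t7, t8}, so the formula does not hold at t2.

No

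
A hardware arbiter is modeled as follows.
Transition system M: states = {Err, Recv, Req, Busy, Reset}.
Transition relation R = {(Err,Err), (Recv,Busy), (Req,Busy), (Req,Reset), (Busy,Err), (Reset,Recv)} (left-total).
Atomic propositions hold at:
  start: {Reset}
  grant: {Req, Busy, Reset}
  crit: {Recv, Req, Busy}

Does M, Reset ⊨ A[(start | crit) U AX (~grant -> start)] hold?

Yes

Sat(start | crit) = {Recv, Req, Busy, Reset}
Sat(~grant) = {Err, Recv}
Sat(~grant -> start) = {Req, Busy, Reset}
Sat(AX (~grant -> start)) = {s : every successor in {Req, Busy, Reset}} = {Recv, Req}
A[(start | crit) U AX (~grant -> start)]: least fixpoint, start Z0 = Sat(AX (~grant -> start)) = {Recv, Req}, add states in Sat(start | crit) with every successor in Z. Z1 = {Recv, Req, Reset}; fixed.
Sat(A[(start | crit) U AX (~grant -> start)]) = {Recv, Req, Reset}
Reset ∈ Sat(A[(start | crit) U AX (~grant -> start)]) = {Recv, Req, Reset}, so the formula holds at Reset.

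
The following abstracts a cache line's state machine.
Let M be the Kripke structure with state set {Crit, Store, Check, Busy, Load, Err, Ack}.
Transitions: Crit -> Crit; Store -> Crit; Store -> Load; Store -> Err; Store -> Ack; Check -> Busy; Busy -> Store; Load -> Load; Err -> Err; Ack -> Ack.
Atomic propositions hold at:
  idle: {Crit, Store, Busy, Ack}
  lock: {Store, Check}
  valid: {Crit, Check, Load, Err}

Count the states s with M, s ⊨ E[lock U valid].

E[lock U valid]: least fixpoint, start Z0 = Sat(valid) = {Crit, Check, Load, Err}, add states in Sat(lock) with some successor in Z. Z1 = {Crit, Store, Check, Load, Err}; fixed.
Sat(E[lock U valid]) = {Crit, Store, Check, Load, Err}
|Sat(E[lock U valid])| = |{Crit, Store, Check, Load, Err}| = 5.

5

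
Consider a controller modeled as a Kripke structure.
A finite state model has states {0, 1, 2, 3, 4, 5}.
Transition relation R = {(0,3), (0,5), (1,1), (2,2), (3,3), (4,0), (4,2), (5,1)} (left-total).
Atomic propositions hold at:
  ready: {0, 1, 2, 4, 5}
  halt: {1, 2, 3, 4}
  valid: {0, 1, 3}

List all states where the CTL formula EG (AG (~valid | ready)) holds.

{1, 2, 5}

Sat(~valid) = {2, 4, 5}
Sat(~valid | ready) = {0, 1, 2, 4, 5}
AG (~valid | ready): greatest fixpoint, start Z0 = {0, 1, 2, 4, 5}, keep only states in Sat with every successor in Z. Z1 = {1, 2, 4, 5}; Z2 = {1, 2, 5}; fixed.
Sat(AG (~valid | ready)) = {1, 2, 5}
EG (AG (~valid | ready)): greatest fixpoint, start Z0 = {1, 2, 5}, keep only states in Sat with some successor in Z. Already a fixed point.
Sat(EG (AG (~valid | ready))) = {1, 2, 5}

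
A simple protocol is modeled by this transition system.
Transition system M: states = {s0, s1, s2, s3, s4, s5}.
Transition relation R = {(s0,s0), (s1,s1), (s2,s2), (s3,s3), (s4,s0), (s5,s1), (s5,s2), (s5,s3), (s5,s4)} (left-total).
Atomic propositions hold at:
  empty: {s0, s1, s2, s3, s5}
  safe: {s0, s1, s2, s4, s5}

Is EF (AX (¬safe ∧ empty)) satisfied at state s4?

Sat(¬safe) = {s3}
Sat(¬safe ∧ empty) = {s3}
Sat(AX (¬safe ∧ empty)) = {s : every successor in {s3}} = {s3}
EF (AX (¬safe ∧ empty)): least fixpoint, start Z0 = {s3}, add states with some successor in Z. Z1 = {s3, s5}; fixed.
Sat(EF (AX (¬safe ∧ empty))) = {s3, s5}
s4 ∉ Sat(EF (AX (¬safe ∧ empty))) = {s3, s5}, so the formula does not hold at s4.

No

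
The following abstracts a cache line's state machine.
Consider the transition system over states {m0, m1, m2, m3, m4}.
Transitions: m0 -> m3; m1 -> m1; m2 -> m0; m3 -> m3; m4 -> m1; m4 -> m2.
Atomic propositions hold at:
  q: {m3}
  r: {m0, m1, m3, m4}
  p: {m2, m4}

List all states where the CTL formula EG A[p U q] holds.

A[p U q]: least fixpoint, start Z0 = Sat(q) = {m3}, add states in Sat(p) with every successor in Z. Already a fixed point.
Sat(A[p U q]) = {m3}
EG A[p U q]: greatest fixpoint, start Z0 = {m3}, keep only states in Sat with some successor in Z. Already a fixed point.
Sat(EG A[p U q]) = {m3}

{m3}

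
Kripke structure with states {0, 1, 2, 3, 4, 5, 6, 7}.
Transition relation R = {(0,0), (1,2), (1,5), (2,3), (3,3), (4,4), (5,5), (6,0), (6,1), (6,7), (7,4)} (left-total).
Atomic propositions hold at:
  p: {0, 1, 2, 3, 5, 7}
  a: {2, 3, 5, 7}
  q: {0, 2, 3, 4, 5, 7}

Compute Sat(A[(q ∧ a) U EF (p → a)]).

Sat(q ∧ a) = {2, 3, 5, 7}
Sat(p → a) = {2, 3, 4, 5, 6, 7}
EF (p → a): least fixpoint, start Z0 = {2, 3, 4, 5, 6, 7}, add states with some successor in Z. Z1 = {1, 2, 3, 4, 5, 6, 7}; fixed.
Sat(EF (p → a)) = {1, 2, 3, 4, 5, 6, 7}
A[(q ∧ a) U EF (p → a)]: least fixpoint, start Z0 = Sat(EF (p → a)) = {1, 2, 3, 4, 5, 6, 7}, add states in Sat(q ∧ a) with every successor in Z. Already a fixed point.
Sat(A[(q ∧ a) U EF (p → a)]) = {1, 2, 3, 4, 5, 6, 7}

{1, 2, 3, 4, 5, 6, 7}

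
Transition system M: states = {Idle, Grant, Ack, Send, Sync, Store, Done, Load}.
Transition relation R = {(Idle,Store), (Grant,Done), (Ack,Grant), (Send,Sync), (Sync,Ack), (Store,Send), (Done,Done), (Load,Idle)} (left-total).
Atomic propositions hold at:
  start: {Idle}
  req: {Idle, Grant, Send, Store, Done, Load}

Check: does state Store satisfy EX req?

Sat(EX req) = {s : some successor in {Idle, Grant, Send, Store, Done, Load}} = {Idle, Grant, Ack, Store, Done, Load}
Store ∈ Sat(EX req) = {Idle, Grant, Ack, Store, Done, Load}, so the formula holds at Store.

Yes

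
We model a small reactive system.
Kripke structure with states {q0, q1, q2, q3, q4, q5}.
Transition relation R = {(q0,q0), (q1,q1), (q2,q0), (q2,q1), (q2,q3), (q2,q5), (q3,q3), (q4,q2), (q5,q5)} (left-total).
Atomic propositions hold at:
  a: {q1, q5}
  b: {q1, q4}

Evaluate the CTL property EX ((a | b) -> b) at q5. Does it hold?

No

Sat(a | b) = {q1, q4, q5}
Sat((a | b) -> b) = {q0, q1, q2, q3, q4}
Sat(EX ((a | b) -> b)) = {s : some successor in {q0, q1, q2, q3, q4}} = {q0, q1, q2, q3, q4}
q5 ∉ Sat(EX ((a | b) -> b)) = {q0, q1, q2, q3, q4}, so the formula does not hold at q5.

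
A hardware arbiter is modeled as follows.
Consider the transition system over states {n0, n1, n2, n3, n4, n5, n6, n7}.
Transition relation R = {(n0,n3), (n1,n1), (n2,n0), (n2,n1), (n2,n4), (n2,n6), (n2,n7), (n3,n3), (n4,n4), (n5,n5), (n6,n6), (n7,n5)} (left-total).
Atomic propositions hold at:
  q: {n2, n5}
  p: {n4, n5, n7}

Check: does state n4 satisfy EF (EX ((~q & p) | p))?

Sat(~q) = {n0, n1, n3, n4, n6, n7}
Sat(~q & p) = {n4, n7}
Sat((~q & p) | p) = {n4, n5, n7}
Sat(EX ((~q & p) | p)) = {s : some successor in {n4, n5, n7}} = {n2, n4, n5, n7}
EF (EX ((~q & p) | p)): least fixpoint, start Z0 = {n2, n4, n5, n7}, add states with some successor in Z. Already a fixed point.
Sat(EF (EX ((~q & p) | p))) = {n2, n4, n5, n7}
n4 ∈ Sat(EF (EX ((~q & p) | p))) = {n2, n4, n5, n7}, so the formula holds at n4.

Yes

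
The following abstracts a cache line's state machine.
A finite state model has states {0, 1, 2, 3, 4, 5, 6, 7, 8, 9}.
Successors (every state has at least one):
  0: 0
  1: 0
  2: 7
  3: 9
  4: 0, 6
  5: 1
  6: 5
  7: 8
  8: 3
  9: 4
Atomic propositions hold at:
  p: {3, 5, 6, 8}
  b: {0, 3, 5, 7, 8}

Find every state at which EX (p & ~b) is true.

{4}

Sat(~b) = {1, 2, 4, 6, 9}
Sat(p & ~b) = {6}
Sat(EX (p & ~b)) = {s : some successor in {6}} = {4}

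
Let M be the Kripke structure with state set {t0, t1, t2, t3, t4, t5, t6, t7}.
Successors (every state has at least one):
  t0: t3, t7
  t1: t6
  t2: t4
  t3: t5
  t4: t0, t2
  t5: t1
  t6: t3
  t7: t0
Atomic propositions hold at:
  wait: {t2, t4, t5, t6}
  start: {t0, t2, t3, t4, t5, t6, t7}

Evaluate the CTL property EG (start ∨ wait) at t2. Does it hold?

Sat(start ∨ wait) = {t0, t2, t3, t4, t5, t6, t7}
EG (start ∨ wait): greatest fixpoint, start Z0 = {t0, t2, t3, t4, t5, t6, t7}, keep only states in Sat with some successor in Z. Z1 = {t0, t2, t3, t4, t6, t7}; Z2 = {t0, t2, t4, t6, t7}; Z3 = {t0, t2, t4, t7}; fixed.
Sat(EG (start ∨ wait)) = {t0, t2, t4, t7}
t2 ∈ Sat(EG (start ∨ wait)) = {t0, t2, t4, t7}, so the formula holds at t2.

Yes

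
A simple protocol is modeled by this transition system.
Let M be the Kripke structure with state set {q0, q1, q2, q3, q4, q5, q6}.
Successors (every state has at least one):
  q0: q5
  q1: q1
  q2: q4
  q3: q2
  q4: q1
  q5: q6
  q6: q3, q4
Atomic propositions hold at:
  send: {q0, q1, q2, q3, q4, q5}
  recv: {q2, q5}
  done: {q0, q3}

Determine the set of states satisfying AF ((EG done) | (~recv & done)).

{q0, q3}

EG done: greatest fixpoint, start Z0 = {q0, q3}, keep only states in Sat with some successor in Z. Z1 = ∅; fixed.
Sat(EG done) = ∅
Sat(~recv) = {q0, q1, q3, q4, q6}
Sat(~recv & done) = {q0, q3}
Sat((EG done) | (~recv & done)) = {q0, q3}
AF ((EG done) | (~recv & done)): least fixpoint, start Z0 = {q0, q3}, add states with every successor in Z. Already a fixed point.
Sat(AF ((EG done) | (~recv & done))) = {q0, q3}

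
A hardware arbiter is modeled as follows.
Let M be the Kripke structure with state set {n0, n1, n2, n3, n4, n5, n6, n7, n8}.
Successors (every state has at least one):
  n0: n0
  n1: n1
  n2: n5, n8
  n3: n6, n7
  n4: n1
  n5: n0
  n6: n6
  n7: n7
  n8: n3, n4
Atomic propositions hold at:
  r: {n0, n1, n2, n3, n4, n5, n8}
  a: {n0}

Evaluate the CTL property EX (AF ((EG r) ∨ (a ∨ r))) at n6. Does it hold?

No

EG r: greatest fixpoint, start Z0 = {n0, n1, n2, n3, n4, n5, n8}, keep only states in Sat with some successor in Z. Z1 = {n0, n1, n2, n4, n5, n8}; fixed.
Sat(EG r) = {n0, n1, n2, n4, n5, n8}
Sat(a ∨ r) = {n0, n1, n2, n3, n4, n5, n8}
Sat((EG r) ∨ (a ∨ r)) = {n0, n1, n2, n3, n4, n5, n8}
AF ((EG r) ∨ (a ∨ r)): least fixpoint, start Z0 = {n0, n1, n2, n3, n4, n5, n8}, add states with every successor in Z. Already a fixed point.
Sat(AF ((EG r) ∨ (a ∨ r))) = {n0, n1, n2, n3, n4, n5, n8}
Sat(EX (AF ((EG r) ∨ (a ∨ r)))) = {s : some successor in {n0, n1, n2, n3, n4, n5, n8}} = {n0, n1, n2, n4, n5, n8}
n6 ∉ Sat(EX (AF ((EG r) ∨ (a ∨ r)))) = {n0, n1, n2, n4, n5, n8}, so the formula does not hold at n6.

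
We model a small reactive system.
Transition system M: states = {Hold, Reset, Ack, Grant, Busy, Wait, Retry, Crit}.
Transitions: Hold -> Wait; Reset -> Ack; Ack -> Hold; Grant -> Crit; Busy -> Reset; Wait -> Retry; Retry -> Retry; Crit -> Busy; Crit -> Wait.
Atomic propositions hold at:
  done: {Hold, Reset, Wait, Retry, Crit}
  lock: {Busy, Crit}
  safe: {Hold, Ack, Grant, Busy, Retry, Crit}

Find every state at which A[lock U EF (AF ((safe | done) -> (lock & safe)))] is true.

Sat(safe | done) = {Hold, Reset, Ack, Grant, Busy, Wait, Retry, Crit}
Sat(lock & safe) = {Busy, Crit}
Sat((safe | done) -> (lock & safe)) = {Busy, Crit}
AF ((safe | done) -> (lock & safe)): least fixpoint, start Z0 = {Busy, Crit}, add states with every successor in Z. Z1 = {Grant, Busy, Crit}; fixed.
Sat(AF ((safe | done) -> (lock & safe))) = {Grant, Busy, Crit}
EF (AF ((safe | done) -> (lock & safe))): least fixpoint, start Z0 = {Grant, Busy, Crit}, add states with some successor in Z. Already a fixed point.
Sat(EF (AF ((safe | done) -> (lock & safe)))) = {Grant, Busy, Crit}
A[lock U EF (AF ((safe | done) -> (lock & safe)))]: least fixpoint, start Z0 = Sat(EF (AF ((safe | done) -> (lock & safe)))) = {Grant, Busy, Crit}, add states in Sat(lock) with every successor in Z. Already a fixed point.
Sat(A[lock U EF (AF ((safe | done) -> (lock & safe)))]) = {Grant, Busy, Crit}

{Grant, Busy, Crit}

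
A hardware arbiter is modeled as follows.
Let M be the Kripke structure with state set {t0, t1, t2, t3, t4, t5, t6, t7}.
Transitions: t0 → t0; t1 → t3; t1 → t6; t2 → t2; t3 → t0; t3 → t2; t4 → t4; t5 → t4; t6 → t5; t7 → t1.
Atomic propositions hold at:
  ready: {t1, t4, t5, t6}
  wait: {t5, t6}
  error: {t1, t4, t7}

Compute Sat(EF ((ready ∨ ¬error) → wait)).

{t1, t5, t6, t7}

Sat(¬error) = {t0, t2, t3, t5, t6}
Sat(ready ∨ ¬error) = {t0, t1, t2, t3, t4, t5, t6}
Sat((ready ∨ ¬error) → wait) = {t5, t6, t7}
EF ((ready ∨ ¬error) → wait): least fixpoint, start Z0 = {t5, t6, t7}, add states with some successor in Z. Z1 = {t1, t5, t6, t7}; fixed.
Sat(EF ((ready ∨ ¬error) → wait)) = {t1, t5, t6, t7}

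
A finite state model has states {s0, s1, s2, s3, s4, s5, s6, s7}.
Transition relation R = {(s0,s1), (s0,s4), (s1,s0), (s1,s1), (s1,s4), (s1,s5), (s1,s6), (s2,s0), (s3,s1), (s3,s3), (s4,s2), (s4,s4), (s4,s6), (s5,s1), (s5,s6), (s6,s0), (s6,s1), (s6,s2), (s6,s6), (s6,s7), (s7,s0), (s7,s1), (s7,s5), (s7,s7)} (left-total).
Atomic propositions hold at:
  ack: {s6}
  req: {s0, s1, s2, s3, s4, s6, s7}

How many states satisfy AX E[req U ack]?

E[req U ack]: least fixpoint, start Z0 = Sat(ack) = {s6}, add states in Sat(req) with some successor in Z. Z1 = {s1, s4, s6}; Z2 = {s0, s1, s3, s4, s6, s7}; Z3 = {s0, s1, s2, s3, s4, s6, s7}; fixed.
Sat(E[req U ack]) = {s0, s1, s2, s3, s4, s6, s7}
Sat(AX E[req U ack]) = {s : every successor in {s0, s1, s2, s3, s4, s6, s7}} = {s0, s2, s3, s4, s5, s6}
|Sat(AX E[req U ack])| = |{s0, s2, s3, s4, s5, s6}| = 6.

6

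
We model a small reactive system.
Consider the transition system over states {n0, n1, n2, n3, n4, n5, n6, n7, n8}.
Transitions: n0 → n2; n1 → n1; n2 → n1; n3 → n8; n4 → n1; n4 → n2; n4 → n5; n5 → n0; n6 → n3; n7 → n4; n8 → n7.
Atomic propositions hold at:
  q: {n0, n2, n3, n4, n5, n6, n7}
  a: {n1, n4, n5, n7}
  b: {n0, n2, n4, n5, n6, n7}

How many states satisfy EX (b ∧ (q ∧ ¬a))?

Sat(¬a) = {n0, n2, n3, n6, n8}
Sat(q ∧ ¬a) = {n0, n2, n3, n6}
Sat(b ∧ (q ∧ ¬a)) = {n0, n2, n6}
Sat(EX (b ∧ (q ∧ ¬a))) = {s : some successor in {n0, n2, n6}} = {n0, n4, n5}
|Sat(EX (b ∧ (q ∧ ¬a)))| = |{n0, n4, n5}| = 3.

3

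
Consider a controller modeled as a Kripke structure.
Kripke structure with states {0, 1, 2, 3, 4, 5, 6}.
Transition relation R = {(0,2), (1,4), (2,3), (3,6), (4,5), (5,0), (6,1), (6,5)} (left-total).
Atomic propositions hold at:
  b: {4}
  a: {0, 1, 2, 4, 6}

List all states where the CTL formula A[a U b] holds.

A[a U b]: least fixpoint, start Z0 = Sat(b) = {4}, add states in Sat(a) with every successor in Z. Z1 = {1, 4}; fixed.
Sat(A[a U b]) = {1, 4}

{1, 4}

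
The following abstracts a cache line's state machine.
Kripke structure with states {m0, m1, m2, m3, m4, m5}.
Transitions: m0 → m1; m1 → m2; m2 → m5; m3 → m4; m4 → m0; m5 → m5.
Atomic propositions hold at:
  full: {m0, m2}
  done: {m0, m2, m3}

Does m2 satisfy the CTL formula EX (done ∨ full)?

Sat(done ∨ full) = {m0, m2, m3}
Sat(EX (done ∨ full)) = {s : some successor in {m0, m2, m3}} = {m1, m4}
m2 ∉ Sat(EX (done ∨ full)) = {m1, m4}, so the formula does not hold at m2.

No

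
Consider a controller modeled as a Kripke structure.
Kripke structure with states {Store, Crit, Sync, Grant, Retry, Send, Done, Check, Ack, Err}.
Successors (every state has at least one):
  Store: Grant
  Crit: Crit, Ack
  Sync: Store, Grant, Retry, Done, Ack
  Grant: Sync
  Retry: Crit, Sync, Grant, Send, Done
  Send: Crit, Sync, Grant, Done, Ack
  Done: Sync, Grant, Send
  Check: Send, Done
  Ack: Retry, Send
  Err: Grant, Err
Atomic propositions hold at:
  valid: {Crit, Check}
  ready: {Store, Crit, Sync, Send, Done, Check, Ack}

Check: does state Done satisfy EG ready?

Yes

EG ready: greatest fixpoint, start Z0 = {Store, Crit, Sync, Send, Done, Check, Ack}, keep only states in Sat with some successor in Z. Z1 = {Crit, Sync, Send, Done, Check, Ack}; fixed.
Sat(EG ready) = {Crit, Sync, Send, Done, Check, Ack}
Done ∈ Sat(EG ready) = {Crit, Sync, Send, Done, Check, Ack}, so the formula holds at Done.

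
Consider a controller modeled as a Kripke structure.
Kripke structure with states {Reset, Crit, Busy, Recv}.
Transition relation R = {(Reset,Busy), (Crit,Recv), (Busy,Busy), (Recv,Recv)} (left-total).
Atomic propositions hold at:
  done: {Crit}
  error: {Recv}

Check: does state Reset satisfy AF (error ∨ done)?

No

Sat(error ∨ done) = {Crit, Recv}
AF (error ∨ done): least fixpoint, start Z0 = {Crit, Recv}, add states with every successor in Z. Already a fixed point.
Sat(AF (error ∨ done)) = {Crit, Recv}
Reset ∉ Sat(AF (error ∨ done)) = {Crit, Recv}, so the formula does not hold at Reset.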